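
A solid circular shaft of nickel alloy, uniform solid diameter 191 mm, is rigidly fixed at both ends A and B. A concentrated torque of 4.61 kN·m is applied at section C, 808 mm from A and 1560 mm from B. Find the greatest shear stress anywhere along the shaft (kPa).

2220 kPa

With uniform GJ and both ends fixed, compatibility θ_AC = θ_CB gives T_A·a = T_B·b, together with T_A + T_B = T₀.
T_A = T₀·b/(a+b) = 4610·1560/2368 = 3037 N·m; T_B = 1573 N·m.
τ in each portion: τ_AC = 2.22×10^6 Pa, τ_CB = 1.15×10^6 Pa; maximum is in AC.
τ_max = T_AC·r/J = 3037·0.0955/1.31×10^-4 = 2.220×10^6 Pa.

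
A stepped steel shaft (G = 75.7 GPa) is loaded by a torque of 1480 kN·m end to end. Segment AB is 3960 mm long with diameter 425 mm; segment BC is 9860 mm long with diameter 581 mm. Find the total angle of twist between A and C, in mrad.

41.4 mrad

J_AB = π(0.425)⁴/32 = 3.20×10^-3 m⁴; J_BC = π(0.581)⁴/32 = 0.0112 m⁴.
θ = (T/G)·Σ L_i/J_i = (1.480e6/75.7×10⁹)·(3.96/3.20×10^-3 + 9.86/0.0112) = 0.04140 rad.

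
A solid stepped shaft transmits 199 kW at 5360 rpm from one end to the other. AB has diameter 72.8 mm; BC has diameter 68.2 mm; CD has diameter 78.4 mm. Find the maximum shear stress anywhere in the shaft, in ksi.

ω = 2π·5360/60 = 561.3 rad/s, so T = P/ω = 199×10³ / 561.3 = 354.5 N·m.
Under the same torque, τ_max = 16T/(πd³) is largest where d is smallest — segment BC (d = 68.2 mm).
τ_max = 16·354.5/(π·(0.0682)³) = 5.692×10^6 Pa.

0.826 ksi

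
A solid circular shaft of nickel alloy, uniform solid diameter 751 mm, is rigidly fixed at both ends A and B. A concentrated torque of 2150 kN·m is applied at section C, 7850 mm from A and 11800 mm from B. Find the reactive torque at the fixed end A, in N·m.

With uniform GJ and both ends fixed, compatibility θ_AC = θ_CB gives T_A·a = T_B·b, together with T_A + T_B = T₀.
T_A = T₀·b/(a+b) = 2.150e6·11800/19650 = 1.291e6 N·m; T_B = 858900 N·m.

1.29e6 N·m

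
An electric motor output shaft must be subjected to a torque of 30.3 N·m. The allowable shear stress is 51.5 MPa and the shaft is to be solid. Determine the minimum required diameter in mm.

14.4 mm

For a solid shaft τ_max = 16T/(πd³), so d = (16T/(π τ_allow))^(1/3) = (16·30.30/(π·5.15×10^7))^(1/3) = 0.01442 m.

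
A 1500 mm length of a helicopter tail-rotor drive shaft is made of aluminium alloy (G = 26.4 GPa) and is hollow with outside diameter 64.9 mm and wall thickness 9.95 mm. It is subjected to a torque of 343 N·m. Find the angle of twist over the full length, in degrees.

0.834°

J = π(d_o⁴ − d_i⁴)/32 = π(0.0649⁴ − 0.0450⁴)/32 = 1.339×10^-6 m⁴.
θ = T·L/(G·J) = 343.0 × 1.50 / (26.4×10⁹ × 1.339×10^-6) = 0.01455 rad.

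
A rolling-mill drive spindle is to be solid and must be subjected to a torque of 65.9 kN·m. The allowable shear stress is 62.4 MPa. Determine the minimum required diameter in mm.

For a solid shaft τ_max = 16T/(πd³), so d = (16T/(π τ_allow))^(1/3) = (16·65900/(π·6.24×10^7))^(1/3) = 0.1752 m.

175 mm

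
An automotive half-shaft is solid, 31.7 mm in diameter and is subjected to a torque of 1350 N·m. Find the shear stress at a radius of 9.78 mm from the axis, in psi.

19300 psi

J = πd⁴/32 = π(0.0317)⁴/32 = 9.914×10^-8 m⁴.
Shear stress varies linearly with radius: τ = T·r/J = 1350 × 0.00978 / 9.914×10^-8 = 1.332×10^8 Pa.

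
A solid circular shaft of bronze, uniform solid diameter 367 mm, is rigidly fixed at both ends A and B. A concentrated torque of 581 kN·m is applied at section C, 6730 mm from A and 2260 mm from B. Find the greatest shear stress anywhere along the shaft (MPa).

44.8 MPa

With uniform GJ and both ends fixed, compatibility θ_AC = θ_CB gives T_A·a = T_B·b, together with T_A + T_B = T₀.
T_A = T₀·b/(a+b) = 581000·2260/8990 = 146100 N·m; T_B = 434900 N·m.
τ in each portion: τ_AC = 1.50×10^7 Pa, τ_CB = 4.48×10^7 Pa; maximum is in CB.
τ_max = T_CB·r/J = 434900·0.183/1.78×10^-3 = 4.481×10^7 Pa.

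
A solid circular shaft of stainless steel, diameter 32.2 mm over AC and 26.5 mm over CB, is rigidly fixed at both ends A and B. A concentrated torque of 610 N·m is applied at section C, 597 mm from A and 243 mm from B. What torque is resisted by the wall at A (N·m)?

Compatibility: T_A·a/J_AC = T_B·b/J_CB with T_A + T_B = T₀.
J_AC = 1.06×10^-7 m⁴, J_CB = 4.84×10^-8 m⁴, so T_A = T₀·(J_AC/a)/((J_AC/a)+(J_CB/b)) = 286.8 N·m, T_B = 323.2 N·m.

287 N·m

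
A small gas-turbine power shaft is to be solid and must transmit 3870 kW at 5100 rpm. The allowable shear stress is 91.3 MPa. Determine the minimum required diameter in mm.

ω = 2π·5100/60 = 534.1 rad/s, so T = P/ω = 3870×10³ / 534.1 = 7246 N·m.
For a solid shaft τ_max = 16T/(πd³), so d = (16T/(π τ_allow))^(1/3) = (16·7246/(π·9.13×10^7))^(1/3) = 0.07394 m.

73.9 mm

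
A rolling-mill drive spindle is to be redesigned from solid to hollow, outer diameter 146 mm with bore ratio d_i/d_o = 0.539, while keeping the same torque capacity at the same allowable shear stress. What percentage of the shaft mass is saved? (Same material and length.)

24.8 %

Equal τ_max and T ⇒ the solid shaft needs d_s³ = d_o³(1−k⁴), so d_s = 146·(1−0.539⁴)^(1/3) = 141.8 mm.
Area ratio A_h/A_s = d_o²(1−k²)/d_s² = (1−k²)/(1−k⁴)^(2/3) = 0.7524.
Mass saving = 1 − 0.7524 = 24.8 %.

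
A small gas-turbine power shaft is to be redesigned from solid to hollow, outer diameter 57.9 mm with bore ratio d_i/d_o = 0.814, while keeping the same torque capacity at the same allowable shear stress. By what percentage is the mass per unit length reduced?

50.4 %

Equal τ_max and T ⇒ the solid shaft needs d_s³ = d_o³(1−k⁴), so d_s = 57.9·(1−0.814⁴)^(1/3) = 47.75 mm.
Area ratio A_h/A_s = d_o²(1−k²)/d_s² = (1−k²)/(1−k⁴)^(2/3) = 0.4961.
Mass saving = 1 − 0.4961 = 50.4 %.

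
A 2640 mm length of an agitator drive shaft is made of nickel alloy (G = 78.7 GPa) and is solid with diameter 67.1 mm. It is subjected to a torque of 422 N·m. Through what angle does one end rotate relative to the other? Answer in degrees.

0.408°

J = πd⁴/32 = π(0.0671)⁴/32 = 1.990×10^-6 m⁴.
θ = T·L/(G·J) = 422.0 × 2.64 / (78.7×10⁹ × 1.990×10^-6) = 7.113×10^-3 rad.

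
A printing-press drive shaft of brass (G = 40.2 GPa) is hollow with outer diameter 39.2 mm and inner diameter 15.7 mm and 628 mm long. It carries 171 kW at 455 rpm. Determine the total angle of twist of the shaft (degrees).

14.2°

ω = 2π·455/60 = 47.65 rad/s, so T = P/ω = 171×10³ / 47.65 = 3589 N·m.
J = π(d_o⁴ − d_i⁴)/32 = π(0.0392⁴ − 0.0157⁴)/32 = 2.259×10^-7 m⁴.
θ = T·L/(G·J) = 3589 × 0.628 / (40.2×10⁹ × 2.259×10^-7) = 0.2482 rad.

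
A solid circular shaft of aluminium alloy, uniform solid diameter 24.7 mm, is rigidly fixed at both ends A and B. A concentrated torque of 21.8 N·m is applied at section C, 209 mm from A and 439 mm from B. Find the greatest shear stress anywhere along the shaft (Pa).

4.99e6 Pa

With uniform GJ and both ends fixed, compatibility θ_AC = θ_CB gives T_A·a = T_B·b, together with T_A + T_B = T₀.
T_A = T₀·b/(a+b) = 21.80·439/648.0 = 14.77 N·m; T_B = 7.031 N·m.
τ in each portion: τ_AC = 4.99×10^6 Pa, τ_CB = 2.38×10^6 Pa; maximum is in AC.
τ_max = T_AC·r/J = 14.77·0.0123/3.65×10^-8 = 4.991×10^6 Pa.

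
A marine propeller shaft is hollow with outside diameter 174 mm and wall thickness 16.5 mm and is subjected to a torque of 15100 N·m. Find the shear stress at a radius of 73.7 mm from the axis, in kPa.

21700 kPa

J = π(d_o⁴ − d_i⁴)/32 = π(0.174⁴ − 0.141⁴)/32 = 5.119×10^-5 m⁴.
Shear stress varies linearly with radius: τ = T·r/J = 15100 × 0.0737 / 5.119×10^-5 = 2.174×10^7 Pa.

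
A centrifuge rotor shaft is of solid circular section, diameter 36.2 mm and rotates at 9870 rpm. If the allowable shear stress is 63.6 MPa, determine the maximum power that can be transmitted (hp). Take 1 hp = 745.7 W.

J = πd⁴/32 = π(0.0362)⁴/32 = 1.686×10^-7 m⁴.
T_max = τ_allow·J/r = 6.36×10^7 × 1.686×10^-7 / 0.0181 = 592.4 N·m.
ω = 2π·9870/60 = 1034 rad/s, so P_max = T_max·ω = 6.123×10^5 W.

821 hp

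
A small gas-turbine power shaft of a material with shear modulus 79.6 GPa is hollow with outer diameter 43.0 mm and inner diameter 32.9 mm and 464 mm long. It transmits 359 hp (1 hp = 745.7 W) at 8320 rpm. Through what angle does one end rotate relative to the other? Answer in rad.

ω = 2π·8320/60 = 871.3 rad/s, so T = P/ω = 359×745.7 / 871.3 = 307.3 N·m.
J = π(d_o⁴ − d_i⁴)/32 = π(0.0430⁴ − 0.0329⁴)/32 = 2.206×10^-7 m⁴.
θ = T·L/(G·J) = 307.3 × 0.464 / (79.6×10⁹ × 2.206×10^-7) = 8.118×10^-3 rad.

0.00812 rad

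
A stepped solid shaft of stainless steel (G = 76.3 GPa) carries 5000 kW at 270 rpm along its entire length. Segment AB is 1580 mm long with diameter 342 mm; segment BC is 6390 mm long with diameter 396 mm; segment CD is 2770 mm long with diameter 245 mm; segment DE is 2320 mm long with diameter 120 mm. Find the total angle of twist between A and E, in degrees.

ω = 2π·270/60 = 28.27 rad/s, so T = P/ω = 5000×10³ / 28.27 = 176800 N·m.
J_AB = π(0.342)⁴/32 = 1.34×10^-3 m⁴; J_BC = π(0.396)⁴/32 = 2.41×10^-3 m⁴; J_CD = π(0.245)⁴/32 = 3.54×10^-4 m⁴; J_DE = π(0.120)⁴/32 = 2.04×10^-5 m⁴.
θ = (T/G)·Σ L_i/J_i = (176800/76.3×10⁹)·(1.58/1.34×10^-3 + 6.39/2.41×10^-3 + 2.77/3.54×10^-4 + 2.32/2.04×10^-5) = 0.2911 rad.

16.7°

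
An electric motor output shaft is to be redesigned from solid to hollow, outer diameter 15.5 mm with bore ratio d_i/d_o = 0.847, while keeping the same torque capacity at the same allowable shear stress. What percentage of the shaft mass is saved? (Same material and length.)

Equal τ_max and T ⇒ the solid shaft needs d_s³ = d_o³(1−k⁴), so d_s = 15.5·(1−0.847⁴)^(1/3) = 12.18 mm.
Area ratio A_h/A_s = d_o²(1−k²)/d_s² = (1−k²)/(1−k⁴)^(2/3) = 0.4576.
Mass saving = 1 − 0.4576 = 54.2 %.

54.2 %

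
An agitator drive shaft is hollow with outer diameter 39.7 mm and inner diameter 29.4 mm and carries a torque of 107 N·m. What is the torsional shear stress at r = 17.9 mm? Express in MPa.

11.2 MPa

J = π(d_o⁴ − d_i⁴)/32 = π(0.0397⁴ − 0.0294⁴)/32 = 1.705×10^-7 m⁴.
Shear stress varies linearly with radius: τ = T·r/J = 107.0 × 0.0179 / 1.705×10^-7 = 1.123×10^7 Pa.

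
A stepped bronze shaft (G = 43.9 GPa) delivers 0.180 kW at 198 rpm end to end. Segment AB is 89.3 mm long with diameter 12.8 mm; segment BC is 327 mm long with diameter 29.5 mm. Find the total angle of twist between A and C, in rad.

0.00757 rad

ω = 2π·198/60 = 20.73 rad/s, so T = P/ω = 0.180×10³ / 20.73 = 8.681 N·m.
J_AB = π(0.0128)⁴/32 = 2.64×10^-9 m⁴; J_BC = π(0.0295)⁴/32 = 7.44×10^-8 m⁴.
θ = (T/G)·Σ L_i/J_i = (8.681/43.9×10⁹)·(0.0893/2.64×10^-9 + 0.327/7.44×10^-8) = 7.570×10^-3 rad.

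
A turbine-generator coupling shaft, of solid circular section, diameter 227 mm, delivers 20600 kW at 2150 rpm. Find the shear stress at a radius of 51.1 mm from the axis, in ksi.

2.60 ksi

ω = 2π·2150/60 = 225.1 rad/s, so T = P/ω = 20600×10³ / 225.1 = 91500 N·m.
J = πd⁴/32 = π(0.227)⁴/32 = 2.607×10^-4 m⁴.
Shear stress varies linearly with radius: τ = T·r/J = 91500 × 0.0511 / 2.607×10^-4 = 1.794×10^7 Pa.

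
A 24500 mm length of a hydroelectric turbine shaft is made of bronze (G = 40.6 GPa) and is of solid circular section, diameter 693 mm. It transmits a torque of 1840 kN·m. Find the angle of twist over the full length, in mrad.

49.0 mrad

J = πd⁴/32 = π(0.693)⁴/32 = 0.02264 m⁴.
θ = T·L/(G·J) = 1.840e6 × 24.5 / (40.6×10⁹ × 0.02264) = 0.04904 rad.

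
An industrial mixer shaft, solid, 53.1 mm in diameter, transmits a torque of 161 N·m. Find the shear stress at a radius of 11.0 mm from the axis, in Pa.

J = πd⁴/32 = π(0.0531)⁴/32 = 7.805×10^-7 m⁴.
Shear stress varies linearly with radius: τ = T·r/J = 161.0 × 0.0110 / 7.805×10^-7 = 2.269×10^6 Pa.

2.27e6 Pa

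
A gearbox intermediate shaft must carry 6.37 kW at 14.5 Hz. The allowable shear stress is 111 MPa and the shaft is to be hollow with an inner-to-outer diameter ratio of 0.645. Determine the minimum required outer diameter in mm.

15.7 mm

ω = 2π·14.5 = 91.11 rad/s, so T = P/ω = 6.37×10³ / 91.11 = 69.92 N·m.
For a hollow shaft with d_i/d_o = 0.645: τ_max = 16T/(π d_o³ (1−k⁴)), so d_o = [16T/(π τ_allow (1−k⁴))]^(1/3) = [16·69.92/(π·1.11×10^8·0.8269)]^(1/3) = 0.01571 m.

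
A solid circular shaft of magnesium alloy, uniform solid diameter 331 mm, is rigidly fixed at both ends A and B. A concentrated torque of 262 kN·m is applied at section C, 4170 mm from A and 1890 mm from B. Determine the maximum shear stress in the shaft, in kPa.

With uniform GJ and both ends fixed, compatibility θ_AC = θ_CB gives T_A·a = T_B·b, together with T_A + T_B = T₀.
T_A = T₀·b/(a+b) = 262000·1890/6060 = 81710 N·m; T_B = 180300 N·m.
τ in each portion: τ_AC = 1.15×10^7 Pa, τ_CB = 2.53×10^7 Pa; maximum is in CB.
τ_max = T_CB·r/J = 180300·0.166/1.18×10^-3 = 2.532×10^7 Pa.

25300 kPa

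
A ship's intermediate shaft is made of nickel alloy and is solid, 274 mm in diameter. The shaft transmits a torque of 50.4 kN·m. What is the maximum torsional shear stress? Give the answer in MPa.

J = πd⁴/32 = π(0.274)⁴/32 = 5.534×10^-4 m⁴.
τ_max = T·r/J = 50400 × 0.137 / 5.534×10^-4 = 1.248×10^7 Pa.

12.5 MPa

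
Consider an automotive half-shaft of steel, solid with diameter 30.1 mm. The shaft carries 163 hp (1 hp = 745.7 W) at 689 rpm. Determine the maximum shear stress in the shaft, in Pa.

ω = 2π·689/60 = 72.15 rad/s, so T = P/ω = 163×745.7 / 72.15 = 1685 N·m.
J = πd⁴/32 = π(0.0301)⁴/32 = 8.059×10^-8 m⁴.
τ_max = T·r/J = 1685 × 0.0151 / 8.059×10^-8 = 3.146×10^8 Pa.

3.15e8 Pa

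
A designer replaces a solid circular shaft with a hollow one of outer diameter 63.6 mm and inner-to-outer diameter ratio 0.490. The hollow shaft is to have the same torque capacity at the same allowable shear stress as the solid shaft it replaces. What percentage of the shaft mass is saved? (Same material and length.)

20.9 %

Equal τ_max and T ⇒ the solid shaft needs d_s³ = d_o³(1−k⁴), so d_s = 63.6·(1−0.490⁴)^(1/3) = 62.35 mm.
Area ratio A_h/A_s = d_o²(1−k²)/d_s² = (1−k²)/(1−k⁴)^(2/3) = 0.7906.
Mass saving = 1 − 0.7906 = 20.9 %.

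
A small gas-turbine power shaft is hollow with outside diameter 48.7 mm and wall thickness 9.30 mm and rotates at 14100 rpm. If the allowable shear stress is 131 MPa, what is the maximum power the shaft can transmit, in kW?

J = π(d_o⁴ − d_i⁴)/32 = π(0.0487⁴ − 0.0301⁴)/32 = 4.716×10^-7 m⁴.
T_max = τ_allow·J/r = 1.31×10^8 × 4.716×10^-7 / 0.0244 = 2537 N·m.
ω = 2π·14100/60 = 1477 rad/s, so P_max = T_max·ω = 3.747×10^6 W.

3750 kW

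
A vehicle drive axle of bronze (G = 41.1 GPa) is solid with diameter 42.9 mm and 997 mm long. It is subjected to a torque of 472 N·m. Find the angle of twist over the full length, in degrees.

1.97°

J = πd⁴/32 = π(0.0429)⁴/32 = 3.325×10^-7 m⁴.
θ = T·L/(G·J) = 472.0 × 0.997 / (41.1×10⁹ × 3.325×10^-7) = 0.03443 rad.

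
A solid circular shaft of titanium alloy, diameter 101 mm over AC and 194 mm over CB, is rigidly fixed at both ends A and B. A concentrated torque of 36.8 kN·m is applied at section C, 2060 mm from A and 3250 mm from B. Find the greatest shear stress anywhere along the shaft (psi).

3340 psi

Compatibility: T_A·a/J_AC = T_B·b/J_CB with T_A + T_B = T₀.
J_AC = 1.02×10^-5 m⁴, J_CB = 1.39×10^-4 m⁴, so T_A = T₀·(J_AC/a)/((J_AC/a)+(J_CB/b)) = 3822 N·m, T_B = 32980 N·m.
τ in each portion: τ_AC = 1.89×10^7 Pa, τ_CB = 2.30×10^7 Pa; maximum is in CB.
τ_max = T_CB·r/J = 32980·0.0970/1.39×10^-4 = 2.300×10^7 Pa.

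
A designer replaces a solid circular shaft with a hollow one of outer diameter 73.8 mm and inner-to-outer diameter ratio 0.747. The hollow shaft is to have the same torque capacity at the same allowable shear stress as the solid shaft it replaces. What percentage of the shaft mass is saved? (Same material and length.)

43.3 %

Equal τ_max and T ⇒ the solid shaft needs d_s³ = d_o³(1−k⁴), so d_s = 73.8·(1−0.747⁴)^(1/3) = 65.17 mm.
Area ratio A_h/A_s = d_o²(1−k²)/d_s² = (1−k²)/(1−k⁴)^(2/3) = 0.5668.
Mass saving = 1 − 0.5668 = 43.3 %.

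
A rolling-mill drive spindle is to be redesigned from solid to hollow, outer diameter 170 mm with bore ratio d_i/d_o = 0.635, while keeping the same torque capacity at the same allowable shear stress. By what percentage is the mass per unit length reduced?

32.8 %

Equal τ_max and T ⇒ the solid shaft needs d_s³ = d_o³(1−k⁴), so d_s = 170·(1−0.635⁴)^(1/3) = 160.2 mm.
Area ratio A_h/A_s = d_o²(1−k²)/d_s² = (1−k²)/(1−k⁴)^(2/3) = 0.6717.
Mass saving = 1 − 0.6717 = 32.8 %.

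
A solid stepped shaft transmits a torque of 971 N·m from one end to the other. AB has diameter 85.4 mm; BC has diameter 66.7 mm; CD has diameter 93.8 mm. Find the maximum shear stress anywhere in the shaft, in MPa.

Under the same torque, τ_max = 16T/(πd³) is largest where d is smallest — segment BC (d = 66.7 mm).
τ_max = 16·971.0/(π·(0.0667)³) = 1.667×10^7 Pa.

16.7 MPa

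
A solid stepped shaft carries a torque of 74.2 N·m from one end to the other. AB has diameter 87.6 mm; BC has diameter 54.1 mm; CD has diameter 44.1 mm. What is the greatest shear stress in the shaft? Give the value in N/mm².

4.41 N/mm²

Under the same torque, τ_max = 16T/(πd³) is largest where d is smallest — segment CD (d = 44.1 mm).
τ_max = 16·74.20/(π·(0.0441)³) = 4.406×10^6 Pa.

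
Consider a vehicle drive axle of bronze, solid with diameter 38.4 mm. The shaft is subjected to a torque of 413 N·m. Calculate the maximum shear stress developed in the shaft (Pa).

3.71e7 Pa

J = πd⁴/32 = π(0.0384)⁴/32 = 2.135×10^-7 m⁴.
τ_max = T·r/J = 413.0 × 0.0192 / 2.135×10^-7 = 3.715×10^7 Pa.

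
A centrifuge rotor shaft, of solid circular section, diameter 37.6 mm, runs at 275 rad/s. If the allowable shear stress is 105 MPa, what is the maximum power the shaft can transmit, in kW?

301 kW

J = πd⁴/32 = π(0.0376)⁴/32 = 1.962×10^-7 m⁴.
T_max = τ_allow·J/r = 1.05×10^8 × 1.962×10^-7 / 0.0188 = 1096 N·m.
ω = 275 rad/s, so P_max = T_max·ω = 3.014×10^5 W.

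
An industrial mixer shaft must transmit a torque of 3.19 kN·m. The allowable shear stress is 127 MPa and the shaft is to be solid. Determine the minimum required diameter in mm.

For a solid shaft τ_max = 16T/(πd³), so d = (16T/(π τ_allow))^(1/3) = (16·3190/(π·1.27×10^8))^(1/3) = 0.05039 m.

50.4 mm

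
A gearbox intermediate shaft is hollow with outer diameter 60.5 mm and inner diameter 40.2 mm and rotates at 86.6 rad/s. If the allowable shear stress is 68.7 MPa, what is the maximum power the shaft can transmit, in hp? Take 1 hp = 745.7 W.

J = π(d_o⁴ − d_i⁴)/32 = π(0.0605⁴ − 0.0402⁴)/32 = 1.059×10^-6 m⁴.
T_max = τ_allow·J/r = 6.87×10^7 × 1.059×10^-6 / 0.0302 = 2405 N·m.
ω = 86.6 rad/s, so P_max = T_max·ω = 2.083×10^5 W.

279 hp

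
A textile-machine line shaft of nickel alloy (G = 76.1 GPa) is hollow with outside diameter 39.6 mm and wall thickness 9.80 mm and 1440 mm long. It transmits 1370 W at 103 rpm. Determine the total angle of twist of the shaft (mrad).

ω = 2π·103/60 = 10.79 rad/s, so T = P/ω = 1370 / 10.79 = 127.0 N·m.
J = π(d_o⁴ − d_i⁴)/32 = π(0.0396⁴ − 0.0200⁴)/32 = 2.257×10^-7 m⁴.
θ = T·L/(G·J) = 127.0 × 1.44 / (76.1×10⁹ × 2.257×10^-7) = 0.01065 rad.

10.6 mrad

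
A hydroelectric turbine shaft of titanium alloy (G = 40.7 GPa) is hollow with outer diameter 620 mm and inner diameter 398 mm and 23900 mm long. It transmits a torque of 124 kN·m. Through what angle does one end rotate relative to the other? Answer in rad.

J = π(d_o⁴ − d_i⁴)/32 = π(0.620⁴ − 0.398⁴)/32 = 0.01204 m⁴.
θ = T·L/(G·J) = 124000 × 23.9 / (40.7×10⁹ × 0.01204) = 6.046×10^-3 rad.

0.00605 rad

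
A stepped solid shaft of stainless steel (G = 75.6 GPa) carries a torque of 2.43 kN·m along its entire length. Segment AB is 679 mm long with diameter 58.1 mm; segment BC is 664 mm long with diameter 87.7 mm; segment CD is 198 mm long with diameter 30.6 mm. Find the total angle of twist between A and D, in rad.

0.0971 rad

J_AB = π(0.0581)⁴/32 = 1.12×10^-6 m⁴; J_BC = π(0.0877)⁴/32 = 5.81×10^-6 m⁴; J_CD = π(0.0306)⁴/32 = 8.61×10^-8 m⁴.
θ = (T/G)·Σ L_i/J_i = (2430/75.6×10⁹)·(0.679/1.12×10^-6 + 0.664/5.81×10^-6 + 0.198/8.61×10^-8) = 0.09712 rad.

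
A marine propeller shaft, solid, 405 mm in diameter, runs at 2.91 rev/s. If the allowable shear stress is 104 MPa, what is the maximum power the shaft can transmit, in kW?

J = πd⁴/32 = π(0.405)⁴/32 = 2.641×10^-3 m⁴.
T_max = τ_allow·J/r = 1.04×10^8 × 2.641×10^-3 / 0.203 = 1.357e6 N·m.
ω = 2π·2.91 = 18.28 rad/s, so P_max = T_max·ω = 2.480×10^7 W.

24800 kW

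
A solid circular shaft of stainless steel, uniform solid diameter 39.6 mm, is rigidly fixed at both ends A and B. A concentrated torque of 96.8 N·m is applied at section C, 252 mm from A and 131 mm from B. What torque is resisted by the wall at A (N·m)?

33.1 N·m

With uniform GJ and both ends fixed, compatibility θ_AC = θ_CB gives T_A·a = T_B·b, together with T_A + T_B = T₀.
T_A = T₀·b/(a+b) = 96.80·131/383.0 = 33.11 N·m; T_B = 63.69 N·m.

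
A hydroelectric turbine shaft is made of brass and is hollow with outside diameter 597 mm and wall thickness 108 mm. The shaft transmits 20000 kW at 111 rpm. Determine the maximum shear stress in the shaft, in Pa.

4.94e7 Pa

ω = 2π·111/60 = 11.62 rad/s, so T = P/ω = 20000×10³ / 11.62 = 1.721e6 N·m.
J = π(d_o⁴ − d_i⁴)/32 = π(0.597⁴ − 0.381⁴)/32 = 0.01040 m⁴.
τ_max = T·r/J = 1.721e6 × 0.298 / 0.01040 = 4.937×10^7 Pa.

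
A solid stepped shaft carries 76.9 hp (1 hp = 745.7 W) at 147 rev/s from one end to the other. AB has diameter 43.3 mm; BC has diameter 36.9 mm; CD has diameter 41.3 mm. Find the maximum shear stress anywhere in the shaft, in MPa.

ω = 2π·147 = 923.6 rad/s, so T = P/ω = 76.9×745.7 / 923.6 = 62.09 N·m.
Under the same torque, τ_max = 16T/(πd³) is largest where d is smallest — segment BC (d = 36.9 mm).
τ_max = 16·62.09/(π·(0.0369)³) = 6.293×10^6 Pa.

6.29 MPa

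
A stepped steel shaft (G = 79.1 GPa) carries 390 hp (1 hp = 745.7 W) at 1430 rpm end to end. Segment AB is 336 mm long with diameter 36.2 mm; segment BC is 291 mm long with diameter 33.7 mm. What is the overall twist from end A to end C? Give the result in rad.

0.105 rad

ω = 2π·1430/60 = 149.7 rad/s, so T = P/ω = 390×745.7 / 149.7 = 1942 N·m.
J_AB = π(0.0362)⁴/32 = 1.69×10^-7 m⁴; J_BC = π(0.0337)⁴/32 = 1.27×10^-7 m⁴.
θ = (T/G)·Σ L_i/J_i = (1942/79.1×10⁹)·(0.336/1.69×10^-7 + 0.291/1.27×10^-7) = 0.1054 rad.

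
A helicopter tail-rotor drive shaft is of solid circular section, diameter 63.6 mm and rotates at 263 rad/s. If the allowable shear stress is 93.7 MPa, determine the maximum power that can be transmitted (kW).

J = πd⁴/32 = π(0.0636)⁴/32 = 1.606×10^-6 m⁴.
T_max = τ_allow·J/r = 9.37×10^7 × 1.606×10^-6 / 0.0318 = 4733 N·m.
ω = 263 rad/s, so P_max = T_max·ω = 1.245×10^6 W.

1240 kW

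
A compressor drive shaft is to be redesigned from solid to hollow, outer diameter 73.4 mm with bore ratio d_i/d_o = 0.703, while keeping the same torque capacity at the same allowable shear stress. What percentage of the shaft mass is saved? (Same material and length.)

Equal τ_max and T ⇒ the solid shaft needs d_s³ = d_o³(1−k⁴), so d_s = 73.4·(1−0.703⁴)^(1/3) = 66.86 mm.
Area ratio A_h/A_s = d_o²(1−k²)/d_s² = (1−k²)/(1−k⁴)^(2/3) = 0.6096.
Mass saving = 1 − 0.6096 = 39.0 %.

39.0 %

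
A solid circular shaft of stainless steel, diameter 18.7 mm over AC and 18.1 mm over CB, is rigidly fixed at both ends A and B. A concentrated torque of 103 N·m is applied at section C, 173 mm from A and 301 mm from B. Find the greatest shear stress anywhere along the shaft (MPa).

Compatibility: T_A·a/J_AC = T_B·b/J_CB with T_A + T_B = T₀.
J_AC = 1.20×10^-8 m⁴, J_CB = 1.05×10^-8 m⁴, so T_A = T₀·(J_AC/a)/((J_AC/a)+(J_CB/b)) = 68.46 N·m, T_B = 34.54 N·m.
τ in each portion: τ_AC = 5.33×10^7 Pa, τ_CB = 2.97×10^7 Pa; maximum is in AC.
τ_max = T_AC·r/J = 68.46·0.00935/1.20×10^-8 = 5.332×10^7 Pa.

53.3 MPa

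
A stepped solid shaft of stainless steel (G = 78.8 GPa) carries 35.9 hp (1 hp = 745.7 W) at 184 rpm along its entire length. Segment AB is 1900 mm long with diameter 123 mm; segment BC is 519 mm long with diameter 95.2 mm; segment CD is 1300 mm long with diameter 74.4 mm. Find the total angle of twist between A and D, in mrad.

10.2 mrad

ω = 2π·184/60 = 19.27 rad/s, so T = P/ω = 35.9×745.7 / 19.27 = 1389 N·m.
J_AB = π(0.123)⁴/32 = 2.25×10^-5 m⁴; J_BC = π(0.0952)⁴/32 = 8.06×10^-6 m⁴; J_CD = π(0.0744)⁴/32 = 3.01×10^-6 m⁴.
θ = (T/G)·Σ L_i/J_i = (1389/78.8×10⁹)·(1.90/2.25×10^-5 + 0.519/8.06×10^-6 + 1.30/3.01×10^-6) = 0.01025 rad.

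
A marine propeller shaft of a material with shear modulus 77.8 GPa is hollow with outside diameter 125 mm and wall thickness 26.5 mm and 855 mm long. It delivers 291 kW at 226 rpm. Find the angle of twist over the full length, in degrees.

0.363°

ω = 2π·226/60 = 23.67 rad/s, so T = P/ω = 291×10³ / 23.67 = 12300 N·m.
J = π(d_o⁴ − d_i⁴)/32 = π(0.125⁴ − 0.0720⁴)/32 = 2.133×10^-5 m⁴.
θ = T·L/(G·J) = 12300 × 0.855 / (77.8×10⁹ × 2.133×10^-5) = 6.335×10^-3 rad.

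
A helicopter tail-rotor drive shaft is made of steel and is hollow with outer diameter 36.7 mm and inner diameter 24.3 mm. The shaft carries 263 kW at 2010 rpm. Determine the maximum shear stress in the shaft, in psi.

23100 psi

ω = 2π·2010/60 = 210.5 rad/s, so T = P/ω = 263×10³ / 210.5 = 1249 N·m.
J = π(d_o⁴ − d_i⁴)/32 = π(0.0367⁴ − 0.0243⁴)/32 = 1.439×10^-7 m⁴.
τ_max = T·r/J = 1249 × 0.0184 / 1.439×10^-7 = 1.594×10^8 Pa.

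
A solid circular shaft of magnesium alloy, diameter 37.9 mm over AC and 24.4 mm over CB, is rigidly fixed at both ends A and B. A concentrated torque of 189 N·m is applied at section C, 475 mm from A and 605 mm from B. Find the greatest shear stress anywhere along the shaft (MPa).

15.6 MPa

Compatibility: T_A·a/J_AC = T_B·b/J_CB with T_A + T_B = T₀.
J_AC = 2.03×10^-7 m⁴, J_CB = 3.48×10^-8 m⁴, so T_A = T₀·(J_AC/a)/((J_AC/a)+(J_CB/b)) = 166.5 N·m, T_B = 22.46 N·m.
τ in each portion: τ_AC = 1.56×10^7 Pa, τ_CB = 7.88×10^6 Pa; maximum is in AC.
τ_max = T_AC·r/J = 166.5·0.0189/2.03×10^-7 = 1.558×10^7 Pa.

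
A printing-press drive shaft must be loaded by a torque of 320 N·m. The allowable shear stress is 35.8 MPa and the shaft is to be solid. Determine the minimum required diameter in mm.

For a solid shaft τ_max = 16T/(πd³), so d = (16T/(π τ_allow))^(1/3) = (16·320.0/(π·3.58×10^7))^(1/3) = 0.03571 m.

35.7 mm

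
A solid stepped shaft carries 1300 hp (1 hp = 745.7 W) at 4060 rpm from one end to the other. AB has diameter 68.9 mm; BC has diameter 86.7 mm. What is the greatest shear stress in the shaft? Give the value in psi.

ω = 2π·4060/60 = 425.2 rad/s, so T = P/ω = 1300×745.7 / 425.2 = 2280 N·m.
Under the same torque, τ_max = 16T/(πd³) is largest where d is smallest — segment AB (d = 68.9 mm).
τ_max = 16·2280/(π·(0.0689)³) = 3.550×10^7 Pa.

5150 psi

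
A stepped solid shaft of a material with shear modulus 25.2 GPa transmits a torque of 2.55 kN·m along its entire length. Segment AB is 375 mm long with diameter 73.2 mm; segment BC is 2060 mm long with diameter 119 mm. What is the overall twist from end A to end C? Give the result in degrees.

1.38°

J_AB = π(0.0732)⁴/32 = 2.82×10^-6 m⁴; J_BC = π(0.119)⁴/32 = 1.97×10^-5 m⁴.
θ = (T/G)·Σ L_i/J_i = (2550/25.2×10⁹)·(0.375/2.82×10^-6 + 2.06/1.97×10^-5) = 0.02405 rad.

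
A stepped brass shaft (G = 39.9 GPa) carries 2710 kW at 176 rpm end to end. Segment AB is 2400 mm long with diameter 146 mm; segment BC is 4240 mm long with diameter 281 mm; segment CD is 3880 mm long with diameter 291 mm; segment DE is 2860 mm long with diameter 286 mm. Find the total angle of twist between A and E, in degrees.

14.9°

ω = 2π·176/60 = 18.43 rad/s, so T = P/ω = 2710×10³ / 18.43 = 147000 N·m.
J_AB = π(0.146)⁴/32 = 4.46×10^-5 m⁴; J_BC = π(0.281)⁴/32 = 6.12×10^-4 m⁴; J_CD = π(0.291)⁴/32 = 7.04×10^-4 m⁴; J_DE = π(0.286)⁴/32 = 6.57×10^-4 m⁴.
θ = (T/G)·Σ L_i/J_i = (147000/39.9×10⁹)·(2.40/4.46×10^-5 + 4.24/6.12×10^-4 + 3.88/7.04×10^-4 + 2.86/6.57×10^-4) = 0.2602 rad.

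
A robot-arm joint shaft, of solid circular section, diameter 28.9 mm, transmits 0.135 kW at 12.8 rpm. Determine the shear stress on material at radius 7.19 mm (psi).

ω = 2π·12.8/60 = 1.340 rad/s, so T = P/ω = 0.135×10³ / 1.340 = 100.7 N·m.
J = πd⁴/32 = π(0.0289)⁴/32 = 6.848×10^-8 m⁴.
Shear stress varies linearly with radius: τ = T·r/J = 100.7 × 0.00719 / 6.848×10^-8 = 1.057×10^7 Pa.

1530 psi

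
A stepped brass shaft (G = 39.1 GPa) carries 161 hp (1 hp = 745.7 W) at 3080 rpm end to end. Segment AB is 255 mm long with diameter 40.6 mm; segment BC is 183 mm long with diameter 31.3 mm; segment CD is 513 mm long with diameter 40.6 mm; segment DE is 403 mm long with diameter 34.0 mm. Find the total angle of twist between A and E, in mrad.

75.1 mrad

ω = 2π·3080/60 = 322.5 rad/s, so T = P/ω = 161×745.7 / 322.5 = 372.2 N·m.
J_AB = π(0.0406)⁴/32 = 2.67×10^-7 m⁴; J_BC = π(0.0313)⁴/32 = 9.42×10^-8 m⁴; J_CD = π(0.0406)⁴/32 = 2.67×10^-7 m⁴; J_DE = π(0.0340)⁴/32 = 1.31×10^-7 m⁴.
θ = (T/G)·Σ L_i/J_i = (372.2/39.1×10⁹)·(0.255/2.67×10^-7 + 0.183/9.42×10^-8 + 0.513/2.67×10^-7 + 0.403/1.31×10^-7) = 0.07514 rad.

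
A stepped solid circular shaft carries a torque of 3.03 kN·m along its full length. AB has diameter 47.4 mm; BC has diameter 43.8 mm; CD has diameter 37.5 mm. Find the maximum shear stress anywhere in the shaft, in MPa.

293 MPa

Under the same torque, τ_max = 16T/(πd³) is largest where d is smallest — segment CD (d = 37.5 mm).
τ_max = 16·3030/(π·(0.0375)³) = 2.926×10^8 Pa.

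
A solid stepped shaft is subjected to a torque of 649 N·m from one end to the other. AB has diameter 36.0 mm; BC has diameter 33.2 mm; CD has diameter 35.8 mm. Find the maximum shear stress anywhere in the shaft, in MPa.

90.3 MPa

Under the same torque, τ_max = 16T/(πd³) is largest where d is smallest — segment BC (d = 33.2 mm).
τ_max = 16·649.0/(π·(0.0332)³) = 9.032×10^7 Pa.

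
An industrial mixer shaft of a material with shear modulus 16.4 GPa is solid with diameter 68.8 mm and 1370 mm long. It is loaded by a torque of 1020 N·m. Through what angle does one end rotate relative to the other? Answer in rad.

J = πd⁴/32 = π(0.0688)⁴/32 = 2.200×10^-6 m⁴.
θ = T·L/(G·J) = 1020 × 1.37 / (16.4×10⁹ × 2.200×10^-6) = 0.03874 rad.

0.0387 rad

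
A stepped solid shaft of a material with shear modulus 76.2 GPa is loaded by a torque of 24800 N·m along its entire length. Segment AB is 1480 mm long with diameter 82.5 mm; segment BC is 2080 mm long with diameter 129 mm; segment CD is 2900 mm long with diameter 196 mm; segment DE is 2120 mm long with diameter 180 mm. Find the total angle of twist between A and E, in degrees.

J_AB = π(0.0825)⁴/32 = 4.55×10^-6 m⁴; J_BC = π(0.129)⁴/32 = 2.72×10^-5 m⁴; J_CD = π(0.196)⁴/32 = 1.45×10^-4 m⁴; J_DE = π(0.180)⁴/32 = 1.03×10^-4 m⁴.
θ = (T/G)·Σ L_i/J_i = (24800/76.2×10⁹)·(1.48/4.55×10^-6 + 2.08/2.72×10^-5 + 2.90/1.45×10^-4 + 2.12/1.03×10^-4) = 0.1440 rad.

8.25°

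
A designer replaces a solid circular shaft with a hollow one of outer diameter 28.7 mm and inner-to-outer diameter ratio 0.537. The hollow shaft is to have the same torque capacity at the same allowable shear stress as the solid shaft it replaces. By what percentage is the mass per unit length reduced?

24.6 %

Equal τ_max and T ⇒ the solid shaft needs d_s³ = d_o³(1−k⁴), so d_s = 28.7·(1−0.537⁴)^(1/3) = 27.88 mm.
Area ratio A_h/A_s = d_o²(1−k²)/d_s² = (1−k²)/(1−k⁴)^(2/3) = 0.7540.
Mass saving = 1 − 0.7540 = 24.6 %.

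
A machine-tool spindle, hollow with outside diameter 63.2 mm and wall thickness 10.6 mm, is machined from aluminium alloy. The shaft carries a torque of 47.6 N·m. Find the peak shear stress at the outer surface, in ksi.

0.173 ksi

J = π(d_o⁴ − d_i⁴)/32 = π(0.0632⁴ − 0.0420⁴)/32 = 1.261×10^-6 m⁴.
τ_max = T·r/J = 47.60 × 0.0316 / 1.261×10^-6 = 1.193×10^6 Pa.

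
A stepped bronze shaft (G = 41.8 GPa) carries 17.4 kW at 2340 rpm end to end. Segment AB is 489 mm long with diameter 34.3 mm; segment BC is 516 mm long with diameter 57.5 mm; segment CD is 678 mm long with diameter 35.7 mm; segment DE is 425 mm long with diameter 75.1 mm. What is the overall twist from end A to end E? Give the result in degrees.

0.824°

ω = 2π·2340/60 = 245.0 rad/s, so T = P/ω = 17.4×10³ / 245.0 = 71.01 N·m.
J_AB = π(0.0343)⁴/32 = 1.36×10^-7 m⁴; J_BC = π(0.0575)⁴/32 = 1.07×10^-6 m⁴; J_CD = π(0.0357)⁴/32 = 1.59×10^-7 m⁴; J_DE = π(0.0751)⁴/32 = 3.12×10^-6 m⁴.
θ = (T/G)·Σ L_i/J_i = (71.01/41.8×10⁹)·(0.489/1.36×10^-7 + 0.516/1.07×10^-6 + 0.678/1.59×10^-7 + 0.425/3.12×10^-6) = 0.01438 rad.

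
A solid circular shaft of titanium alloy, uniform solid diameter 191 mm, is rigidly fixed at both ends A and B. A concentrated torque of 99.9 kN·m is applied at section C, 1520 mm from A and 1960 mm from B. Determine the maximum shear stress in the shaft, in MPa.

With uniform GJ and both ends fixed, compatibility θ_AC = θ_CB gives T_A·a = T_B·b, together with T_A + T_B = T₀.
T_A = T₀·b/(a+b) = 99900·1960/3480 = 56270 N·m; T_B = 43630 N·m.
τ in each portion: τ_AC = 4.11×10^7 Pa, τ_CB = 3.19×10^7 Pa; maximum is in AC.
τ_max = T_AC·r/J = 56270·0.0955/1.31×10^-4 = 4.113×10^7 Pa.

41.1 MPa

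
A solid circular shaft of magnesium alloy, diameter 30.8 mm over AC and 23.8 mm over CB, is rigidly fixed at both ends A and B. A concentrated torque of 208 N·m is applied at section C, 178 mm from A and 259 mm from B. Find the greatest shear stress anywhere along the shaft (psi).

Compatibility: T_A·a/J_AC = T_B·b/J_CB with T_A + T_B = T₀.
J_AC = 8.83×10^-8 m⁴, J_CB = 3.15×10^-8 m⁴, so T_A = T₀·(J_AC/a)/((J_AC/a)+(J_CB/b)) = 167.1 N·m, T_B = 40.94 N·m.
τ in each portion: τ_AC = 2.91×10^7 Pa, τ_CB = 1.55×10^7 Pa; maximum is in AC.
τ_max = T_AC·r/J = 167.1·0.0154/8.83×10^-8 = 2.912×10^7 Pa.

4220 psi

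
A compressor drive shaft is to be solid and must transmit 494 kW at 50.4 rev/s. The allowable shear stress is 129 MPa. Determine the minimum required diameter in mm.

39.5 mm

ω = 2π·50.4 = 316.7 rad/s, so T = P/ω = 494×10³ / 316.7 = 1560 N·m.
For a solid shaft τ_max = 16T/(πd³), so d = (16T/(π τ_allow))^(1/3) = (16·1560/(π·1.29×10^8))^(1/3) = 0.03949 m.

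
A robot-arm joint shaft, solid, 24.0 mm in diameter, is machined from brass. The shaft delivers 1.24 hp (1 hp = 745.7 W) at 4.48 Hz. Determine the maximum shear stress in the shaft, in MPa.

ω = 2π·4.48 = 28.15 rad/s, so T = P/ω = 1.24×745.7 / 28.15 = 32.85 N·m.
J = πd⁴/32 = π(0.0240)⁴/32 = 3.257×10^-8 m⁴.
τ_max = T·r/J = 32.85 × 0.0120 / 3.257×10^-8 = 1.210×10^7 Pa.

12.1 MPa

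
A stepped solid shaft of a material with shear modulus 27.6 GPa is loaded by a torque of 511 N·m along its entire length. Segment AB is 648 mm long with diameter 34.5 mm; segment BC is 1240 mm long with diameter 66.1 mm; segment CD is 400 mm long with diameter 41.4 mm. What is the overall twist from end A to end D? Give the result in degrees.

J_AB = π(0.0345)⁴/32 = 1.39×10^-7 m⁴; J_BC = π(0.0661)⁴/32 = 1.87×10^-6 m⁴; J_CD = π(0.0414)⁴/32 = 2.88×10^-7 m⁴.
θ = (T/G)·Σ L_i/J_i = (511.0/27.6×10⁹)·(0.648/1.39×10^-7 + 1.24/1.87×10^-6 + 0.400/2.88×10^-7) = 0.1242 rad.

7.12°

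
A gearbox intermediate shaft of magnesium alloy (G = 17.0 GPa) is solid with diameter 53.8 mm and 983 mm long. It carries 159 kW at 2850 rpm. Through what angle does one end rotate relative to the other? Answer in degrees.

ω = 2π·2850/60 = 298.5 rad/s, so T = P/ω = 159×10³ / 298.5 = 532.8 N·m.
J = πd⁴/32 = π(0.0538)⁴/32 = 8.225×10^-7 m⁴.
θ = T·L/(G·J) = 532.8 × 0.983 / (17.0×10⁹ × 8.225×10^-7) = 0.03745 rad.

2.15°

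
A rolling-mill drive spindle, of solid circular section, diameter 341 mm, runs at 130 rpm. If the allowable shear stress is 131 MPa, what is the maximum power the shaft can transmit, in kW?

J = πd⁴/32 = π(0.341)⁴/32 = 1.327×10^-3 m⁴.
T_max = τ_allow·J/r = 1.31×10^8 × 1.327×10^-3 / 0.171 = 1.020e6 N·m.
ω = 2π·130/60 = 13.61 rad/s, so P_max = T_max·ω = 1.388×10^7 W.

13900 kW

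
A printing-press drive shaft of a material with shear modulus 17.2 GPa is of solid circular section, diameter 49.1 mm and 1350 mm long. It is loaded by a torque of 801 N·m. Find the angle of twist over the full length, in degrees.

6.31°

J = πd⁴/32 = π(0.0491)⁴/32 = 5.706×10^-7 m⁴.
θ = T·L/(G·J) = 801.0 × 1.35 / (17.2×10⁹ × 5.706×10^-7) = 0.1102 rad.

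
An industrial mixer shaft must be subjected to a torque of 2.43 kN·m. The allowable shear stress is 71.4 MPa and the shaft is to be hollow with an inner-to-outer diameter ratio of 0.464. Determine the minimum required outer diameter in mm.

56.6 mm

For a hollow shaft with d_i/d_o = 0.464: τ_max = 16T/(π d_o³ (1−k⁴)), so d_o = [16T/(π τ_allow (1−k⁴))]^(1/3) = [16·2430/(π·7.14×10^7·0.9536)]^(1/3) = 0.05665 m.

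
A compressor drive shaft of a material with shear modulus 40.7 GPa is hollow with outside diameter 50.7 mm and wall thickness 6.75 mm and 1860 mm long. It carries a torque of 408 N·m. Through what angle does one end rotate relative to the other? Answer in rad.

0.0405 rad

J = π(d_o⁴ − d_i⁴)/32 = π(0.0507⁴ − 0.0372⁴)/32 = 4.607×10^-7 m⁴.
θ = T·L/(G·J) = 408.0 × 1.86 / (40.7×10⁹ × 4.607×10^-7) = 0.04047 rad.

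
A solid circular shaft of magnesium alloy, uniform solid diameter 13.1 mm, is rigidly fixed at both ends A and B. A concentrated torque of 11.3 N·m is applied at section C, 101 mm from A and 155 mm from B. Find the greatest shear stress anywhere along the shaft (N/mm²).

With uniform GJ and both ends fixed, compatibility θ_AC = θ_CB gives T_A·a = T_B·b, together with T_A + T_B = T₀.
T_A = T₀·b/(a+b) = 11.30·155/256.0 = 6.842 N·m; T_B = 4.458 N·m.
τ in each portion: τ_AC = 1.55×10^7 Pa, τ_CB = 1.01×10^7 Pa; maximum is in AC.
τ_max = T_AC·r/J = 6.842·0.00655/2.89×10^-9 = 1.550×10^7 Pa.

15.5 N/mm²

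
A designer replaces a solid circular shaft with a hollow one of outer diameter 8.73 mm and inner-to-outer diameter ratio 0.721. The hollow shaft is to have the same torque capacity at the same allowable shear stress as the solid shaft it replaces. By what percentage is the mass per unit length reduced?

Equal τ_max and T ⇒ the solid shaft needs d_s³ = d_o³(1−k⁴), so d_s = 8.73·(1−0.721⁴)^(1/3) = 7.860 mm.
Area ratio A_h/A_s = d_o²(1−k²)/d_s² = (1−k²)/(1−k⁴)^(2/3) = 0.5924.
Mass saving = 1 − 0.5924 = 40.8 %.

40.8 %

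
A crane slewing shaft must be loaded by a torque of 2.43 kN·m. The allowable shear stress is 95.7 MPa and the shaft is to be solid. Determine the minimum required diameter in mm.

For a solid shaft τ_max = 16T/(πd³), so d = (16T/(π τ_allow))^(1/3) = (16·2430/(π·9.57×10^7))^(1/3) = 0.05057 m.

50.6 mm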